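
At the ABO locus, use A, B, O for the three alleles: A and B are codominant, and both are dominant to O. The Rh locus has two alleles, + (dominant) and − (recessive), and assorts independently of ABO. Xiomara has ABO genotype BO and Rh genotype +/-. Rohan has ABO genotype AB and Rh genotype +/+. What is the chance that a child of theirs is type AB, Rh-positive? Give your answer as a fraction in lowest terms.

1/4

ABO cross BO × AB → offspring phenotypes: 1/4 A, 1/2 B, 1/4 AB.
Rh cross +/- × +/+ → 1 Rh+.
Independent loci: P(type AB, Rh-positive) = 1/4 × 1 = 1/4.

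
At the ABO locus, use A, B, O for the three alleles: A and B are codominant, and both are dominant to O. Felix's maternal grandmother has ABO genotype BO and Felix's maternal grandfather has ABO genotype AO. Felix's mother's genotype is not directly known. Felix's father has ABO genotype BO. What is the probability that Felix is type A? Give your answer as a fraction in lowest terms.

1/8

Felix's mother's ABO genotype from BO × AO: 1/4 AB, 1/4 AO, 1/4 BO, 1/4 OO.
Crossing each possibility with the father BO and summing P(type A): 1/4·1/4 + 1/4·1/4 + 1/4·0 + 1/4·0 = 1/8.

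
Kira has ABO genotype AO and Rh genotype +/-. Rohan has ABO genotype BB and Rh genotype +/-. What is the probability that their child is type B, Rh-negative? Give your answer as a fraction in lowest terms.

1/8

ABO cross AO × BB → offspring phenotypes: 1/2 B, 1/2 AB.
Rh cross +/- × +/- → 3/4 Rh+, 1/4 Rh-.
Independent loci: P(type B, Rh-negative) = 1/2 × 1/4 = 1/8.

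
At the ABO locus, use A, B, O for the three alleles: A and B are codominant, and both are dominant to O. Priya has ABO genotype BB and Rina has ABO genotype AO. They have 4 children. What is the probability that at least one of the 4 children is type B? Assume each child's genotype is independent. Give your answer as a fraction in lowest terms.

ABO cross BB × AO → 1/2 B, 1/2 AB.
So P(type B) = 1/2 per child.
P(none) = (1/2)^4 = 1/16; P(at least one) = 1 − 1/16 = 15/16.

15/16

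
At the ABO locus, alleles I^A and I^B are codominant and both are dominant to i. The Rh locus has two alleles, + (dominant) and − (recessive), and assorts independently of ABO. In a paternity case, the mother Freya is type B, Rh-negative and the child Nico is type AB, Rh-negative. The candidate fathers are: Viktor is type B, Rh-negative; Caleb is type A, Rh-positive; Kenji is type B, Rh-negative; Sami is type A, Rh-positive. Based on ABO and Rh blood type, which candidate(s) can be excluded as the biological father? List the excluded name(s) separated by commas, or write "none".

A candidate is excluded only if no genotype consistent with his phenotype could produce a type AB, Rh-negative child with a type B, Rh-negative mother.
Viktor (type B, Rh-): no genotype consistent with that phenotype can produce a type-AB Rh- child with a type-B mother.
Kenji (type B, Rh-): no genotype consistent with that phenotype can produce a type-AB Rh- child with a type-B mother.

Viktor, Kenji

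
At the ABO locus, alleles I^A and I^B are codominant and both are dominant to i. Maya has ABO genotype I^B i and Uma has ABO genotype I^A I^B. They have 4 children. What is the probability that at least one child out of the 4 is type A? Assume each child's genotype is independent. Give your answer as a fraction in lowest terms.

ABO cross I^B i × I^A I^B → 1/4 A, 1/2 B, 1/4 AB.
So P(type A) = 1/4 per child.
P(none) = (3/4)^4 = 81/256; P(at least one) = 1 − 81/256 = 175/256.

175/256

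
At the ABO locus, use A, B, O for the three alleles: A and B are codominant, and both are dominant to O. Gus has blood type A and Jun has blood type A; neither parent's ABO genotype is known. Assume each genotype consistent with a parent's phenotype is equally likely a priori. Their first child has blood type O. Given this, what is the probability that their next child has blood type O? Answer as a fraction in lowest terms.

Possible genotypes: Gus ∈ {AA, AO}; Jun ∈ {AA, AO}.
Weight each parental genotype pair by prior × P(type-O child):
  AO × AO: posterior weight 1; P(next child type O) = 1/4.
Weighted sum = 1/4.

1/4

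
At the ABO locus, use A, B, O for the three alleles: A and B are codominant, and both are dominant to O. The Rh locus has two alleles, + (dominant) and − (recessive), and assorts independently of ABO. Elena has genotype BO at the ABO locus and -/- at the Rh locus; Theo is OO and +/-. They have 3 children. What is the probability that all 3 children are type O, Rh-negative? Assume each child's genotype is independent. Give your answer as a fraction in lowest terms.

ABO cross BO × OO → 1/2 O, 1/2 B.
Rh cross -/- × +/- → 1/2 Rh+, 1/2 Rh-; so P(type O, Rh-negative) = 1/2 × 1/2 = 1/4 per child.
All 3 independent: (1/4)^3 = 1/64.

1/64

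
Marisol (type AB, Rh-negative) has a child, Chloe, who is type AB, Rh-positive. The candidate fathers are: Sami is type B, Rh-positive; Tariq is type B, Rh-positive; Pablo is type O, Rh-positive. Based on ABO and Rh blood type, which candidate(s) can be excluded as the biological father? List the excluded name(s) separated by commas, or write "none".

Pablo

A candidate is excluded only if no genotype consistent with his phenotype could produce a type AB, Rh-positive child with a type AB, Rh-negative mother.
Pablo (type O, Rh+): no genotype consistent with that phenotype can produce a type-AB Rh+ child with a type-AB mother.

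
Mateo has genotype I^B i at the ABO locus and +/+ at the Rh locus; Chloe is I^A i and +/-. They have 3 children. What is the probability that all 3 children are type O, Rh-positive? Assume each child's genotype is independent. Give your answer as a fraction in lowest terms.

1/64

ABO cross I^B i × I^A i → 1/4 O, 1/4 A, 1/4 B, 1/4 AB.
Rh cross +/+ × +/- → 1 Rh+; so P(type O, Rh-positive) = 1/4 × 1 = 1/4 per child.
All 3 independent: (1/4)^3 = 1/64.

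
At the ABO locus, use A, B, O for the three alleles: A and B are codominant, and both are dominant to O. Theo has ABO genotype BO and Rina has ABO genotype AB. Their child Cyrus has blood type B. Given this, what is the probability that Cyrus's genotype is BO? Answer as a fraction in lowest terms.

Cross BO × AB → 1/4 AB, 1/4 AO, 1/4 BB, 1/4 BO.
Type-B genotypes among offspring: BB (1/4), BO (1/4); total 1/2.
P(BO | type B) = (1/4) / (1/2) = 1/2.

1/2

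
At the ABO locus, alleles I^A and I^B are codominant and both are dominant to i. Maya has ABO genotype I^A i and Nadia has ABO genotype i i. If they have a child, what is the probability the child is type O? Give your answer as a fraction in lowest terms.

ABO cross I^A i × i i → offspring phenotypes: 1/2 O, 1/2 A.
So P(type O) = 1/2.

1/2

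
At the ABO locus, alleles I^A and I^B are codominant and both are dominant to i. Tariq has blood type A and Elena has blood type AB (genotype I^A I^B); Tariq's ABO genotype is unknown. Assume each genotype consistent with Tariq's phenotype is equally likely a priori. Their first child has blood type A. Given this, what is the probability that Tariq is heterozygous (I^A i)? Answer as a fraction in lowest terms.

Possible genotypes: Tariq ∈ {I^A I^A, I^A i}; Elena ∈ {I^A I^B}.
Weight each parental genotype pair by prior × P(type-A child):
  I^A I^A × I^A I^B: posterior weight 1/2.
  I^A i × I^A I^B: posterior weight 1/2.
Sum the posterior weight over pairs where Tariq is I^A i: 1/2.

1/2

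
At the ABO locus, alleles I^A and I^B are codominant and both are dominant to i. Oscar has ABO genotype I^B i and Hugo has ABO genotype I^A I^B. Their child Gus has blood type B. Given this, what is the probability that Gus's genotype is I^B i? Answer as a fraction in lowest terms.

Cross I^B i × I^A I^B → 1/4 I^A I^B, 1/4 I^A i, 1/4 I^B I^B, 1/4 I^B i.
Type-B genotypes among offspring: I^B I^B (1/4), I^B i (1/4); total 1/2.
P(I^B i | type B) = (1/4) / (1/2) = 1/2.

1/2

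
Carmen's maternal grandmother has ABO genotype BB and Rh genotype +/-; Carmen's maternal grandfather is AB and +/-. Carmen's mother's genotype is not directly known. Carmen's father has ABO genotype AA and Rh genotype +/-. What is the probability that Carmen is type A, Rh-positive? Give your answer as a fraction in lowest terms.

3/16

Carmen's mother's ABO genotype from BB × AB: 1/2 AB, 1/2 BB.
Crossing each possibility with the father AA and summing P(type A): 1/2·1/2 + 1/2·0 = 1/4.
Similarly for Rh via the mother's Rh distribution: P(Rh+) = 3/4.
Independent loci: 1/4 × 3/4 = 3/16.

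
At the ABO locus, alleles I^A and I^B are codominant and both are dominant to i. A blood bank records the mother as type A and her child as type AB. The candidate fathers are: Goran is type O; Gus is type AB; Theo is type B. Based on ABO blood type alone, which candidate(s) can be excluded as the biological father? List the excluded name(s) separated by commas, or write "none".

A candidate is excluded only if no genotype consistent with his phenotype could produce a type AB child with a type A mother.
Goran (type O): no genotype consistent with that phenotype can produce a type-AB child with a type-A mother.

Goran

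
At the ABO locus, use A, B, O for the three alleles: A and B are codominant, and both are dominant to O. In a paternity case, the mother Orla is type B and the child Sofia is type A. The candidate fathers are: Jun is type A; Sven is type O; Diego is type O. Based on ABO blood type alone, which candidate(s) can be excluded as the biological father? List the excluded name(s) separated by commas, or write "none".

Sven, Diego

A candidate is excluded only if no genotype consistent with his phenotype could produce a type A child with a type B mother.
Sven (type O): no genotype consistent with that phenotype can produce a type-A child with a type-B mother.
Diego (type O): no genotype consistent with that phenotype can produce a type-A child with a type-B mother.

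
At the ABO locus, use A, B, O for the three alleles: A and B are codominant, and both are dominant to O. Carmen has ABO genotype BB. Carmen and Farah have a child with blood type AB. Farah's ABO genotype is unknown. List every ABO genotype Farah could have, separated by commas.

For each candidate genotype of Farah, check whether crossing it with BB can produce every observed child phenotype.
  AA → possible child types {AB} ✓
  AB → possible child types {B, AB} ✓
  AO → possible child types {B, AB} ✓
  BB → possible child types {B} ✗
  BO → possible child types {B} ✗
  OO → possible child types {B} ✗

AA, AB, AO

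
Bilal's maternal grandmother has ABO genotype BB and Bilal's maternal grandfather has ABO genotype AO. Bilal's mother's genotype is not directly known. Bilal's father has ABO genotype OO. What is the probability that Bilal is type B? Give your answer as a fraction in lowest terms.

Bilal's mother's ABO genotype from BB × AO: 1/2 AB, 1/2 BO.
Crossing each possibility with the father OO and summing P(type B): 1/2·1/2 + 1/2·1/2 = 1/2.

1/2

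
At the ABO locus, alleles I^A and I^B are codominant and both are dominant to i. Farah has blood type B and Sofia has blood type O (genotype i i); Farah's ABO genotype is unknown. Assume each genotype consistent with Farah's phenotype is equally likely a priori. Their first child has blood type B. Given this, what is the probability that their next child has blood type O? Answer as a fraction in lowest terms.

Possible genotypes: Farah ∈ {I^B I^B, I^B i}; Sofia ∈ {i i}.
Weight each parental genotype pair by prior × P(type-B child):
  I^B I^B × i i: posterior weight 2/3; P(next child type O) = 0.
  I^B i × i i: posterior weight 1/3; P(next child type O) = 1/2.
Weighted sum = 1/6.

1/6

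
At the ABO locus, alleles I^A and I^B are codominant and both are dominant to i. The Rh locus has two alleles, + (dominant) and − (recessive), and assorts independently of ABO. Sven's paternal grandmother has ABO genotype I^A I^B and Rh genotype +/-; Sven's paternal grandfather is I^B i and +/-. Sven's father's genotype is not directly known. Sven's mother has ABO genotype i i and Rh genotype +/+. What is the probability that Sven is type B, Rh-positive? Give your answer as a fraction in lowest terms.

1/2

Sven's father's ABO genotype from I^A I^B × I^B i: 1/4 I^A I^B, 1/4 I^A i, 1/4 I^B I^B, 1/4 I^B i.
Crossing each possibility with the mother i i and summing P(type B): 1/4·1/2 + 1/4·0 + 1/4·1 + 1/4·1/2 = 1/2.
Similarly for Rh via the father's Rh distribution: P(Rh+) = 1.
Independent loci: 1/2 × 1 = 1/2.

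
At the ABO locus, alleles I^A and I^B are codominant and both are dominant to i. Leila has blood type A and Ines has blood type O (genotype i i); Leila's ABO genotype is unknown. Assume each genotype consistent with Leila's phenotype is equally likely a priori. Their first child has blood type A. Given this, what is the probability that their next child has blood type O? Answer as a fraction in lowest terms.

Possible genotypes: Leila ∈ {I^A I^A, I^A i}; Ines ∈ {i i}.
Weight each parental genotype pair by prior × P(type-A child):
  I^A I^A × i i: posterior weight 2/3; P(next child type O) = 0.
  I^A i × i i: posterior weight 1/3; P(next child type O) = 1/2.
Weighted sum = 1/6.

1/6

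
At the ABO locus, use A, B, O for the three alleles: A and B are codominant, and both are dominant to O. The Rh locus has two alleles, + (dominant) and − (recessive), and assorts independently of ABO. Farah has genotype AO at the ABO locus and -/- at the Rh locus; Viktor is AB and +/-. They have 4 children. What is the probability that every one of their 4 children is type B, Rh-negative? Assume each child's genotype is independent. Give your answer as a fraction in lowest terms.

1/4096

ABO cross AO × AB → 1/2 A, 1/4 B, 1/4 AB.
Rh cross -/- × +/- → 1/2 Rh+, 1/2 Rh-; so P(type B, Rh-negative) = 1/4 × 1/2 = 1/8 per child.
All 4 independent: (1/8)^4 = 1/4096.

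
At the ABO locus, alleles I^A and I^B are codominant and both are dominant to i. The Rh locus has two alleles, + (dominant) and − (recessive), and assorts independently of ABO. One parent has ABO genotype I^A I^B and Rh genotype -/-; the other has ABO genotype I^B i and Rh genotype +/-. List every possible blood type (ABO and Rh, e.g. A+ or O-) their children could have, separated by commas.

A+, A-, B+, B-, AB+, AB-

Gametes from I^A I^B × I^B i give offspring ABO genotypes I^A I^B, I^A i, I^B I^B, I^B i, i.e. phenotypes A, B, AB.
Rh cross -/- × +/- → phenotypes Rh+, Rh-.
Combining independently: A+, A-, B+, B-, AB+, AB-.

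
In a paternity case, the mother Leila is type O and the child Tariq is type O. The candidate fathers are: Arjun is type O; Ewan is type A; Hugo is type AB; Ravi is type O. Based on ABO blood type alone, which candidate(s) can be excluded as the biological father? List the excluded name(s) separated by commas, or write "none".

Hugo

A candidate is excluded only if no genotype consistent with his phenotype could produce a type O child with a type O mother.
Hugo (type AB): no genotype consistent with that phenotype can produce a type-O child with a type-O mother.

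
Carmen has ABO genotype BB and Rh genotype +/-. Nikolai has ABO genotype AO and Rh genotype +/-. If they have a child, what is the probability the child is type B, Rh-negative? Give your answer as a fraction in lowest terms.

1/8

ABO cross BB × AO → offspring phenotypes: 1/2 B, 1/2 AB.
Rh cross +/- × +/- → 3/4 Rh+, 1/4 Rh-.
Independent loci: P(type B, Rh-negative) = 1/2 × 1/4 = 1/8.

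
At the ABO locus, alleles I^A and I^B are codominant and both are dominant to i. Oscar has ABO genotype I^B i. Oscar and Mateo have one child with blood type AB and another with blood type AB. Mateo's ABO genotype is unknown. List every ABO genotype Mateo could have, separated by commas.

For each candidate genotype of Mateo, check whether crossing it with I^B i can produce every observed child phenotype.
  I^A I^A → possible child types {A, AB} ✓
  I^A I^B → possible child types {A, B, AB} ✓
  I^A i → possible child types {O, A, B, AB} ✓
  I^B I^B → possible child types {B} ✗
  I^B i → possible child types {O, B} ✗
  i i → possible child types {O, B} ✗

I^A I^A, I^A I^B, I^A i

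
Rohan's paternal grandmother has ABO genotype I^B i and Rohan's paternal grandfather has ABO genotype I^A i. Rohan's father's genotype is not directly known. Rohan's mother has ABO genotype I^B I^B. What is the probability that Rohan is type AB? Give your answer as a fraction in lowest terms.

Rohan's father's ABO genotype from I^B i × I^A i: 1/4 I^A I^B, 1/4 I^A i, 1/4 I^B i, 1/4 i i.
Crossing each possibility with the mother I^B I^B and summing P(type AB): 1/4·1/2 + 1/4·1/2 + 1/4·0 + 1/4·0 = 1/4.

1/4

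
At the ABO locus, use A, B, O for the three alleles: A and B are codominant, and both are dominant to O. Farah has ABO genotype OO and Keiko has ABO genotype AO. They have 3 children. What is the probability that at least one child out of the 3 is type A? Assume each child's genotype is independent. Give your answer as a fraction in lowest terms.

ABO cross OO × AO → 1/2 O, 1/2 A.
So P(type A) = 1/2 per child.
P(none) = (1/2)^3 = 1/8; P(at least one) = 1 − 1/8 = 7/8.

7/8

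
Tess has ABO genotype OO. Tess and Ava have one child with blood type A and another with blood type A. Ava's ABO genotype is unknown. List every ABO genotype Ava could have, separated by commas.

For each candidate genotype of Ava, check whether crossing it with OO can produce every observed child phenotype.
  AA → possible child types {A} ✓
  AB → possible child types {A, B} ✓
  AO → possible child types {O, A} ✓
  BB → possible child types {B} ✗
  BO → possible child types {O, B} ✗
  OO → possible child types {O} ✗

AA, AB, AO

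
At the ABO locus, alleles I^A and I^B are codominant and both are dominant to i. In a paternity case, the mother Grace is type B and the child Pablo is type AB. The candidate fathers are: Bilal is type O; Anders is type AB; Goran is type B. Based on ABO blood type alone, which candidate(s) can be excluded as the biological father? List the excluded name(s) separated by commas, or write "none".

Bilal, Goran

A candidate is excluded only if no genotype consistent with his phenotype could produce a type AB child with a type B mother.
Bilal (type O): no genotype consistent with that phenotype can produce a type-AB child with a type-B mother.
Goran (type B): no genotype consistent with that phenotype can produce a type-AB child with a type-B mother.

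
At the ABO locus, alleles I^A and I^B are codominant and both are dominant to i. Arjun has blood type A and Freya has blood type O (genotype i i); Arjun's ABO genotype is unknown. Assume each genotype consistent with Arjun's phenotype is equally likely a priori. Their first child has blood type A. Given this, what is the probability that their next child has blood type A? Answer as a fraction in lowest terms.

Possible genotypes: Arjun ∈ {I^A I^A, I^A i}; Freya ∈ {i i}.
Weight each parental genotype pair by prior × P(type-A child):
  I^A I^A × i i: posterior weight 2/3; P(next child type A) = 1.
  I^A i × i i: posterior weight 1/3; P(next child type A) = 1/2.
Weighted sum = 5/6.

5/6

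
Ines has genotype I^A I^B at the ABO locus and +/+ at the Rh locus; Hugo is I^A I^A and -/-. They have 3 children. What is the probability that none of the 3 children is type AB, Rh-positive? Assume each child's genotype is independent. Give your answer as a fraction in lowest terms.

1/8

ABO cross I^A I^B × I^A I^A → 1/2 A, 1/2 AB.
Rh cross +/+ × -/- → 1 Rh+; so P(type AB, Rh-positive) = 1/2 × 1 = 1/2 per child.
P(not type AB, Rh-positive) = 1/2 for one child; (1/2)^3 = 1/8.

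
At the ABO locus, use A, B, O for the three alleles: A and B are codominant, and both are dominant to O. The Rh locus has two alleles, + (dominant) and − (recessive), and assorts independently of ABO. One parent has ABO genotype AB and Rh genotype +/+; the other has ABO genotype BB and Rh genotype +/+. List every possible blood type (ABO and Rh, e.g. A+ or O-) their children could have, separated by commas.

B+, AB+

Gametes from AB × BB give offspring ABO genotypes AB, BB, i.e. phenotypes B, AB.
Rh cross +/+ × +/+ → phenotypes Rh+.
Combining independently: B+, AB+.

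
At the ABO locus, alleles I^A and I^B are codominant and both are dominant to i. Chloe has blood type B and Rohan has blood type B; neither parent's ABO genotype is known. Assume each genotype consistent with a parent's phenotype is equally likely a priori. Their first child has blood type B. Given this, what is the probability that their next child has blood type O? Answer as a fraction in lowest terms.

Possible genotypes: Chloe ∈ {I^B I^B, I^B i}; Rohan ∈ {I^B I^B, I^B i}.
Weight each parental genotype pair by prior × P(type-B child):
  I^B I^B × I^B I^B: posterior weight 4/15; P(next child type O) = 0.
  I^B I^B × I^B i: posterior weight 4/15; P(next child type O) = 0.
  I^B i × I^B I^B: posterior weight 4/15; P(next child type O) = 0.
  I^B i × I^B i: posterior weight 1/5; P(next child type O) = 1/4.
Weighted sum = 1/20.

1/20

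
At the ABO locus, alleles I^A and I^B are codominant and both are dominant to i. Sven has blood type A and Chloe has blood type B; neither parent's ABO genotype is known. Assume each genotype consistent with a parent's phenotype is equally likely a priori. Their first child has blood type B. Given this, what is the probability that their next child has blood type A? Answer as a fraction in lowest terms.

1/12

Possible genotypes: Sven ∈ {I^A I^A, I^A i}; Chloe ∈ {I^B I^B, I^B i}.
Weight each parental genotype pair by prior × P(type-B child):
  I^A i × I^B I^B: posterior weight 2/3; P(next child type A) = 0.
  I^A i × I^B i: posterior weight 1/3; P(next child type A) = 1/4.
Weighted sum = 1/12.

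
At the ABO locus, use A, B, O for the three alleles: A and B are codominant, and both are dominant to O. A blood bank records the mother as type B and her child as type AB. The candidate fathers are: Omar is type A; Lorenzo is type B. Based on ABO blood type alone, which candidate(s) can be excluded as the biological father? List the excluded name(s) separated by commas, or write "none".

Lorenzo

A candidate is excluded only if no genotype consistent with his phenotype could produce a type AB child with a type B mother.
Lorenzo (type B): no genotype consistent with that phenotype can produce a type-AB child with a type-B mother.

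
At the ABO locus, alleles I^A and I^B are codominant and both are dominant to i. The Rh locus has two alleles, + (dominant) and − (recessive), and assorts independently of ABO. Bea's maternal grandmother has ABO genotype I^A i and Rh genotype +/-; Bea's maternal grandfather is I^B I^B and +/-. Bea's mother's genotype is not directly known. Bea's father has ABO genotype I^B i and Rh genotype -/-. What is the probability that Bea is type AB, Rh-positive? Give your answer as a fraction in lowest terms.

1/16

Bea's mother's ABO genotype from I^A i × I^B I^B: 1/2 I^A I^B, 1/2 I^B i.
Crossing each possibility with the father I^B i and summing P(type AB): 1/2·1/4 + 1/2·0 = 1/8.
Similarly for Rh via the mother's Rh distribution: P(Rh+) = 1/2.
Independent loci: 1/8 × 1/2 = 1/16.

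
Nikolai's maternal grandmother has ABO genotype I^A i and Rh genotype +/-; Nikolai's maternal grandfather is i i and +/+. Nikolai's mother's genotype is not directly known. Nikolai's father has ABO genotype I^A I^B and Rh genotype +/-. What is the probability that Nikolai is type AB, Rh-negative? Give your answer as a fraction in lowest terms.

1/64

Nikolai's mother's ABO genotype from I^A i × i i: 1/2 I^A i, 1/2 i i.
Crossing each possibility with the father I^A I^B and summing P(type AB): 1/2·1/4 + 1/2·0 = 1/8.
Similarly for Rh via the mother's Rh distribution: P(Rh-) = 1/8.
Independent loci: 1/8 × 1/8 = 1/64.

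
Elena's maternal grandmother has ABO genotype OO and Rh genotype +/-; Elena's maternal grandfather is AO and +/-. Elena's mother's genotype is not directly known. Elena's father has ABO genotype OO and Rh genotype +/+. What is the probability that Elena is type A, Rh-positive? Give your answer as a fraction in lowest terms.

1/4

Elena's mother's ABO genotype from OO × AO: 1/2 AO, 1/2 OO.
Crossing each possibility with the father OO and summing P(type A): 1/2·1/2 + 1/2·0 = 1/4.
Similarly for Rh via the mother's Rh distribution: P(Rh+) = 1.
Independent loci: 1/4 × 1 = 1/4.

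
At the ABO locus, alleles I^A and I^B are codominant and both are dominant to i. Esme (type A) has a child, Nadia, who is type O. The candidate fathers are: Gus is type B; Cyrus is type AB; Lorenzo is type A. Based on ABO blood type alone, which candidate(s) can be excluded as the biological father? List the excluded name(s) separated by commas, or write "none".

Cyrus

A candidate is excluded only if no genotype consistent with his phenotype could produce a type O child with a type A mother.
Cyrus (type AB): no genotype consistent with that phenotype can produce a type-O child with a type-A mother.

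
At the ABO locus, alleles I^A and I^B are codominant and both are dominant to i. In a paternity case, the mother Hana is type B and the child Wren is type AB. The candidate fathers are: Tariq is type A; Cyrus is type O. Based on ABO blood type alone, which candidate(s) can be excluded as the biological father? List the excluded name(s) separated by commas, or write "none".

A candidate is excluded only if no genotype consistent with his phenotype could produce a type AB child with a type B mother.
Cyrus (type O): no genotype consistent with that phenotype can produce a type-AB child with a type-B mother.

Cyrus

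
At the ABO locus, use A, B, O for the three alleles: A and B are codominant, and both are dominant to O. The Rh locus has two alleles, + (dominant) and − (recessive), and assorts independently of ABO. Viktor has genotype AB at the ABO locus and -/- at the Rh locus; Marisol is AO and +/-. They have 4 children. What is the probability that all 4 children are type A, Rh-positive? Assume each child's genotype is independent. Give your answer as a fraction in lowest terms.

ABO cross AB × AO → 1/2 A, 1/4 B, 1/4 AB.
Rh cross -/- × +/- → 1/2 Rh+, 1/2 Rh-; so P(type A, Rh-positive) = 1/2 × 1/2 = 1/4 per child.
All 4 independent: (1/4)^4 = 1/256.

1/256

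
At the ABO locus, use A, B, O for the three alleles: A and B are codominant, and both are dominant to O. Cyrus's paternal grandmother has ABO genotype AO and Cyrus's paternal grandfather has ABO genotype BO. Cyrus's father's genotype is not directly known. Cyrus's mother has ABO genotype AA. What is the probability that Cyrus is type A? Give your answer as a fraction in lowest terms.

Cyrus's father's ABO genotype from AO × BO: 1/4 AB, 1/4 AO, 1/4 BO, 1/4 OO.
Crossing each possibility with the mother AA and summing P(type A): 1/4·1/2 + 1/4·1 + 1/4·1/2 + 1/4·1 = 3/4.

3/4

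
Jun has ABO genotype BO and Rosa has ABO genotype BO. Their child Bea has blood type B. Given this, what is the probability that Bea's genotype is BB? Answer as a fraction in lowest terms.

1/3

Cross BO × BO → 1/4 BB, 1/2 BO, 1/4 OO.
Type-B genotypes among offspring: BB (1/4), BO (1/2); total 3/4.
P(BB | type B) = (1/4) / (3/4) = 1/3.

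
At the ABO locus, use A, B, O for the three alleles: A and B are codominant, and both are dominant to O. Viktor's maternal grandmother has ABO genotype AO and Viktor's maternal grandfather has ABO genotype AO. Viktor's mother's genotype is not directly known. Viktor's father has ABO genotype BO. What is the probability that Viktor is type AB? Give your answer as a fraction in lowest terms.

1/4

Viktor's mother's ABO genotype from AO × AO: 1/4 AA, 1/2 AO, 1/4 OO.
Crossing each possibility with the father BO and summing P(type AB): 1/4·1/2 + 1/2·1/4 + 1/4·0 = 1/4.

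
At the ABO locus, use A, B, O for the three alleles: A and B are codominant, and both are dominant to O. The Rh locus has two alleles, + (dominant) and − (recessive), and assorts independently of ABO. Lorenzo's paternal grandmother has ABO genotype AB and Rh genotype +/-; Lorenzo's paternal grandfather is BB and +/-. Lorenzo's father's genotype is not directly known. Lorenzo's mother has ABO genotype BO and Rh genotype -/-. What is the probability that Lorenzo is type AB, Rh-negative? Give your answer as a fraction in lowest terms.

1/16

Lorenzo's father's ABO genotype from AB × BB: 1/2 AB, 1/2 BB.
Crossing each possibility with the mother BO and summing P(type AB): 1/2·1/4 + 1/2·0 = 1/8.
Similarly for Rh via the father's Rh distribution: P(Rh-) = 1/2.
Independent loci: 1/8 × 1/2 = 1/16.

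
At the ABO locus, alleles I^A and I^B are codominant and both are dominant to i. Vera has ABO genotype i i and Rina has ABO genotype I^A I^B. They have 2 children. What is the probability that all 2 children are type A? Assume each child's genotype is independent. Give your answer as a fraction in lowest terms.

ABO cross i i × I^A I^B → 1/2 A, 1/2 B.
So P(type A) = 1/2 per child.
All 2 independent: (1/2)^2 = 1/4.

1/4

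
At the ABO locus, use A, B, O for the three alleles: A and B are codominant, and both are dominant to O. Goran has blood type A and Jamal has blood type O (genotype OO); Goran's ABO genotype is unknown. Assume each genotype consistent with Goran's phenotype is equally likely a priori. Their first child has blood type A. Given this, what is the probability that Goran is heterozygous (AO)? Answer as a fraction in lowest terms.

1/3

Possible genotypes: Goran ∈ {AA, AO}; Jamal ∈ {OO}.
Weight each parental genotype pair by prior × P(type-A child):
  AA × OO: posterior weight 2/3.
  AO × OO: posterior weight 1/3.
Sum the posterior weight over pairs where Goran is AO: 1/3.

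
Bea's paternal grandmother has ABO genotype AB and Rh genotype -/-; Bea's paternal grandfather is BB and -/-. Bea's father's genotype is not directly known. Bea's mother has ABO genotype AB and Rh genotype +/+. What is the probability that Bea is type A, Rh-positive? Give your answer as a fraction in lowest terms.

Bea's father's ABO genotype from AB × BB: 1/2 AB, 1/2 BB.
Crossing each possibility with the mother AB and summing P(type A): 1/2·1/4 + 1/2·0 = 1/8.
Similarly for Rh via the father's Rh distribution: P(Rh+) = 1.
Independent loci: 1/8 × 1 = 1/8.

1/8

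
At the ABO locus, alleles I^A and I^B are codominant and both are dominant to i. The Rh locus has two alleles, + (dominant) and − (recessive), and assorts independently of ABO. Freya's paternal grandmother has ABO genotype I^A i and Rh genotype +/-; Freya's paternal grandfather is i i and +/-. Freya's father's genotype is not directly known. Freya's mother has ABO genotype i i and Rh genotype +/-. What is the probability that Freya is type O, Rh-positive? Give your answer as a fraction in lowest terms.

Freya's father's ABO genotype from I^A i × i i: 1/2 I^A i, 1/2 i i.
Crossing each possibility with the mother i i and summing P(type O): 1/2·1/2 + 1/2·1 = 3/4.
Similarly for Rh via the father's Rh distribution: P(Rh+) = 3/4.
Independent loci: 3/4 × 3/4 = 9/16.

9/16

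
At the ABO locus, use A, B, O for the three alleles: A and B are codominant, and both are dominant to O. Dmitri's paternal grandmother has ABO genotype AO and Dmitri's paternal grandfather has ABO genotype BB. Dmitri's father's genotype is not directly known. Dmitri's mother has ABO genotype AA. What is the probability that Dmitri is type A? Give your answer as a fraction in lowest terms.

Dmitri's father's ABO genotype from AO × BB: 1/2 AB, 1/2 BO.
Crossing each possibility with the mother AA and summing P(type A): 1/2·1/2 + 1/2·1/2 = 1/2.

1/2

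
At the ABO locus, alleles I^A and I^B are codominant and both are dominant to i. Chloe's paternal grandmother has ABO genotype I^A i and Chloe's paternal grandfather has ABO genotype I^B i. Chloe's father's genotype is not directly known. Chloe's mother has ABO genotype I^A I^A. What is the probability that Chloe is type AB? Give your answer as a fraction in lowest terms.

Chloe's father's ABO genotype from I^A i × I^B i: 1/4 I^A I^B, 1/4 I^A i, 1/4 I^B i, 1/4 i i.
Crossing each possibility with the mother I^A I^A and summing P(type AB): 1/4·1/2 + 1/4·0 + 1/4·1/2 + 1/4·0 = 1/4.

1/4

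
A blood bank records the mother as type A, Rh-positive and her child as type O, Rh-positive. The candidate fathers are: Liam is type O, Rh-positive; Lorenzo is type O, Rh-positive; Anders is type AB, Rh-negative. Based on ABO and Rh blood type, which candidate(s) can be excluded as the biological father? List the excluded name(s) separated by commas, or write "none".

A candidate is excluded only if no genotype consistent with his phenotype could produce a type O, Rh-positive child with a type A, Rh-positive mother.
Anders (type AB, Rh-): no genotype consistent with that phenotype can produce a type-O Rh+ child with a type-A mother.

Anders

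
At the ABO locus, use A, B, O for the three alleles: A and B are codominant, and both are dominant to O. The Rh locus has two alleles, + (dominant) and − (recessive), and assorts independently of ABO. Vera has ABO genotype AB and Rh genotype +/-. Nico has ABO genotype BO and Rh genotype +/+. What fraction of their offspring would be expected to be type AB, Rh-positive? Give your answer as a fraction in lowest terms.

ABO cross AB × BO → offspring phenotypes: 1/4 A, 1/2 B, 1/4 AB.
Rh cross +/- × +/+ → 1 Rh+.
Independent loci: P(type AB, Rh-positive) = 1/4 × 1 = 1/4.

1/4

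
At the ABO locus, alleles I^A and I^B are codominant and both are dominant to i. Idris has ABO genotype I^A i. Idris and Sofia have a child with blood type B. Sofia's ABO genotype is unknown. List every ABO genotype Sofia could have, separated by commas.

For each candidate genotype of Sofia, check whether crossing it with I^A i can produce every observed child phenotype.
  I^A I^A → possible child types {A} ✗
  I^A I^B → possible child types {A, B, AB} ✓
  I^A i → possible child types {O, A} ✗
  I^B I^B → possible child types {B, AB} ✓
  I^B i → possible child types {O, A, B, AB} ✓
  i i → possible child types {O, A} ✗

I^A I^B, I^B I^B, I^B i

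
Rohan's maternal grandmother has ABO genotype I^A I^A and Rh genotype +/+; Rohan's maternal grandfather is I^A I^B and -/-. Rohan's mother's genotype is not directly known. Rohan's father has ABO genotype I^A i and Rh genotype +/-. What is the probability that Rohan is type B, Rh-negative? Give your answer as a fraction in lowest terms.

Rohan's mother's ABO genotype from I^A I^A × I^A I^B: 1/2 I^A I^A, 1/2 I^A I^B.
Crossing each possibility with the father I^A i and summing P(type B): 1/2·0 + 1/2·1/4 = 1/8.
Similarly for Rh via the mother's Rh distribution: P(Rh-) = 1/4.
Independent loci: 1/8 × 1/4 = 1/32.

1/32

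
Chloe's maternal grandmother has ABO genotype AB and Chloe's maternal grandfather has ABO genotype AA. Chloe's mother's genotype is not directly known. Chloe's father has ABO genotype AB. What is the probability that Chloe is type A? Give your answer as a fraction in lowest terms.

3/8

Chloe's mother's ABO genotype from AB × AA: 1/2 AA, 1/2 AB.
Crossing each possibility with the father AB and summing P(type A): 1/2·1/2 + 1/2·1/4 = 3/8.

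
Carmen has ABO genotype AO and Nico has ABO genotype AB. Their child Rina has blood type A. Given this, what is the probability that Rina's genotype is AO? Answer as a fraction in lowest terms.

1/2

Cross AO × AB → 1/4 AA, 1/4 AB, 1/4 AO, 1/4 BO.
Type-A genotypes among offspring: AA (1/4), AO (1/4); total 1/2.
P(AO | type A) = (1/4) / (1/2) = 1/2.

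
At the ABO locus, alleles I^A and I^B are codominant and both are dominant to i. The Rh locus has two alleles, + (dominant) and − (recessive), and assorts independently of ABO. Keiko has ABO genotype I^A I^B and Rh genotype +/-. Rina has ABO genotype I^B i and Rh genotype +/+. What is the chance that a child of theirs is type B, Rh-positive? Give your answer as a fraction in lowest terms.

ABO cross I^A I^B × I^B i → offspring phenotypes: 1/4 A, 1/2 B, 1/4 AB.
Rh cross +/- × +/+ → 1 Rh+.
Independent loci: P(type B, Rh-positive) = 1/2 × 1 = 1/2.

1/2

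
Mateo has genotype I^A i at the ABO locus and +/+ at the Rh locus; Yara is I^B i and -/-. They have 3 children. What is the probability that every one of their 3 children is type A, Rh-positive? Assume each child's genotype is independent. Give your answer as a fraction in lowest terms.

1/64

ABO cross I^A i × I^B i → 1/4 O, 1/4 A, 1/4 B, 1/4 AB.
Rh cross +/+ × -/- → 1 Rh+; so P(type A, Rh-positive) = 1/4 × 1 = 1/4 per child.
All 3 independent: (1/4)^3 = 1/64.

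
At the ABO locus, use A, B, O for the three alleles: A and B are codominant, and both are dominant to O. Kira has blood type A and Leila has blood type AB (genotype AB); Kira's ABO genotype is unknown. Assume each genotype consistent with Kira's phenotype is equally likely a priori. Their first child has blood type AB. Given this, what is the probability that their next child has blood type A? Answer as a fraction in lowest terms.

1/2

Possible genotypes: Kira ∈ {AA, AO}; Leila ∈ {AB}.
Weight each parental genotype pair by prior × P(type-AB child):
  AA × AB: posterior weight 2/3; P(next child type A) = 1/2.
  AO × AB: posterior weight 1/3; P(next child type A) = 1/2.
Weighted sum = 1/2.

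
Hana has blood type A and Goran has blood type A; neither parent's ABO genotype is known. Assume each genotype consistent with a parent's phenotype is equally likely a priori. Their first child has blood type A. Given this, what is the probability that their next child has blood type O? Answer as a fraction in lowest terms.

1/20

Possible genotypes: Hana ∈ {AA, AO}; Goran ∈ {AA, AO}.
Weight each parental genotype pair by prior × P(type-A child):
  AA × AA: posterior weight 4/15; P(next child type O) = 0.
  AA × AO: posterior weight 4/15; P(next child type O) = 0.
  AO × AA: posterior weight 4/15; P(next child type O) = 0.
  AO × AO: posterior weight 1/5; P(next child type O) = 1/4.
Weighted sum = 1/20.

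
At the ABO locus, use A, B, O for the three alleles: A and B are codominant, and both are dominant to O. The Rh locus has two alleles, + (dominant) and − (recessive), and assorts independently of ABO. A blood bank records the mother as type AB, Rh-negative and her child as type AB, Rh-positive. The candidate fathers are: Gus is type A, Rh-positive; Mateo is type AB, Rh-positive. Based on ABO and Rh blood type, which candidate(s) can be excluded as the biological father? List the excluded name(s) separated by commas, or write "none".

none

A candidate is excluded only if no genotype consistent with his phenotype could produce a type AB, Rh-positive child with a type AB, Rh-negative mother.
Every candidate has at least one consistent genotype combination, so none can be excluded.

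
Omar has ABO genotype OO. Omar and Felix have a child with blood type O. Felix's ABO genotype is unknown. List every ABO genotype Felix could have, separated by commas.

AO, BO, OO

For each candidate genotype of Felix, check whether crossing it with OO can produce every observed child phenotype.
  AA → possible child types {A} ✗
  AB → possible child types {A, B} ✗
  AO → possible child types {O, A} ✓
  BB → possible child types {B} ✗
  BO → possible child types {O, B} ✓
  OO → possible child types {O} ✓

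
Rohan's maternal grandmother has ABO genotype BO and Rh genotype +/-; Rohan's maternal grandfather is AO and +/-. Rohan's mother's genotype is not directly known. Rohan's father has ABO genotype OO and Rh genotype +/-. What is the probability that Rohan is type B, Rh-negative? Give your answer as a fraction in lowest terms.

Rohan's mother's ABO genotype from BO × AO: 1/4 AB, 1/4 AO, 1/4 BO, 1/4 OO.
Crossing each possibility with the father OO and summing P(type B): 1/4·1/2 + 1/4·0 + 1/4·1/2 + 1/4·0 = 1/4.
Similarly for Rh via the mother's Rh distribution: P(Rh-) = 1/4.
Independent loci: 1/4 × 1/4 = 1/16.

1/16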